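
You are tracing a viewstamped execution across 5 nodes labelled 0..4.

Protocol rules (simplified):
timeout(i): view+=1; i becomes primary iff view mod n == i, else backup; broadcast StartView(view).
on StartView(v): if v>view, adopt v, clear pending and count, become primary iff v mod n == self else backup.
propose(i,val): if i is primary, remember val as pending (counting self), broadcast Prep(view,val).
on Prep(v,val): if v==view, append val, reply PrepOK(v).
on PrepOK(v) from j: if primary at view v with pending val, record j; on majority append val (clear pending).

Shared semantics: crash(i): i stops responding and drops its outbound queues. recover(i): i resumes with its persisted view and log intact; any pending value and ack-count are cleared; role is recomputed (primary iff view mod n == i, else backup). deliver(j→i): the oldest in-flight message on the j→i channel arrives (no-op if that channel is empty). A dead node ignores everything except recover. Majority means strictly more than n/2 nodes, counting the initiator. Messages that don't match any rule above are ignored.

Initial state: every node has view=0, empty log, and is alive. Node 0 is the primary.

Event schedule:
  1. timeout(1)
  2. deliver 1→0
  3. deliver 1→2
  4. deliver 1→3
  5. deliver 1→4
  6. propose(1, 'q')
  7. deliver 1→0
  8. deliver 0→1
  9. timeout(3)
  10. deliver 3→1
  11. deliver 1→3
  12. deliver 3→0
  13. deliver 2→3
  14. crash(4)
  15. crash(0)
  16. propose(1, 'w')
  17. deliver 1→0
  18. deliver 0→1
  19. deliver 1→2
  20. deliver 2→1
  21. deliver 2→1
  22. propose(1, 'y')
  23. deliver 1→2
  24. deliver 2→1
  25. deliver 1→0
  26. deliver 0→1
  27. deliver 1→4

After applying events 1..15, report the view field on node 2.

1

1. timeout(1):  <1:prim v1 ->
2. deliver 1→0:  <0:back v1 ->
3. deliver 1→2:  <2:back v1 ->
4. deliver 1→3:  <3:back v1 ->
5. deliver 1→4:  <4:back v1 ->
6. propose(1,'q'):  nop
7. deliver 1→0:  <0:back v1 q>
8. deliver 0→1:  nop
9. timeout(3):  <3:back v2 ->
10. deliver 3→1:  <1:back v2 ->
11. deliver 1→3:  nop
12. deliver 3→0:  <0:back v2 q>
13. deliver 2→3:  nop
14. crash(4):  <4:✗back v1 ->
15. crash(0):  <0:✗back v2 q>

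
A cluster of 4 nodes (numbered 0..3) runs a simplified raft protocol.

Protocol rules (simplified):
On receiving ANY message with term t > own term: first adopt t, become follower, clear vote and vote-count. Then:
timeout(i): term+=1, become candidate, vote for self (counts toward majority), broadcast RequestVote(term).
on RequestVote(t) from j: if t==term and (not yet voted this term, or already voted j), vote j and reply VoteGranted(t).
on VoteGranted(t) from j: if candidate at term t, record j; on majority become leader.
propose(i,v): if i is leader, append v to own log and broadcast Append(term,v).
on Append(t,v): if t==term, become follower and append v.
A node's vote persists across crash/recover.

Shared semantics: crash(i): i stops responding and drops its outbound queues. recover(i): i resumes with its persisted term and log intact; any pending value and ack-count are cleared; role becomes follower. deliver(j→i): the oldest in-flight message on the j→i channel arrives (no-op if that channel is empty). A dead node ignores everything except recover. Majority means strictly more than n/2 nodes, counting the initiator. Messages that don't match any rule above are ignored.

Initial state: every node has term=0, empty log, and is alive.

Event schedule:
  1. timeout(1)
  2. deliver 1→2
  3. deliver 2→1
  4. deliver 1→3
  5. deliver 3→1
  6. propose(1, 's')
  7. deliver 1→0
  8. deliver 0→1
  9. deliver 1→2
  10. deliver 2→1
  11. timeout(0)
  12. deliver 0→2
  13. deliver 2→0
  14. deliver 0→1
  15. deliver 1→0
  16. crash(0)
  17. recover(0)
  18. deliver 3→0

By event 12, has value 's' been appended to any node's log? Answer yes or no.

step 1 timeout(1): 1={cand,t=1,log=-}
step 2 deliver 1→2: 2={foll,t=1,log=-}
step 3 deliver 2→1: —
step 4 deliver 1→3: 3={foll,t=1,log=-}
step 5 deliver 3→1: 1={lead,t=1,log=-}
step 6 propose(1,'s'): 1={lead,t=1,log=s}
step 7 deliver 1→0: 0={foll,t=1,log=-}
step 8 deliver 0→1: —
step 9 deliver 1→2: 2={foll,t=1,log=s}
step 10 deliver 2→1: —
step 11 timeout(0): 0={cand,t=2,log=-}
step 12 deliver 0→2: 2={foll,t=2,log=s}

yes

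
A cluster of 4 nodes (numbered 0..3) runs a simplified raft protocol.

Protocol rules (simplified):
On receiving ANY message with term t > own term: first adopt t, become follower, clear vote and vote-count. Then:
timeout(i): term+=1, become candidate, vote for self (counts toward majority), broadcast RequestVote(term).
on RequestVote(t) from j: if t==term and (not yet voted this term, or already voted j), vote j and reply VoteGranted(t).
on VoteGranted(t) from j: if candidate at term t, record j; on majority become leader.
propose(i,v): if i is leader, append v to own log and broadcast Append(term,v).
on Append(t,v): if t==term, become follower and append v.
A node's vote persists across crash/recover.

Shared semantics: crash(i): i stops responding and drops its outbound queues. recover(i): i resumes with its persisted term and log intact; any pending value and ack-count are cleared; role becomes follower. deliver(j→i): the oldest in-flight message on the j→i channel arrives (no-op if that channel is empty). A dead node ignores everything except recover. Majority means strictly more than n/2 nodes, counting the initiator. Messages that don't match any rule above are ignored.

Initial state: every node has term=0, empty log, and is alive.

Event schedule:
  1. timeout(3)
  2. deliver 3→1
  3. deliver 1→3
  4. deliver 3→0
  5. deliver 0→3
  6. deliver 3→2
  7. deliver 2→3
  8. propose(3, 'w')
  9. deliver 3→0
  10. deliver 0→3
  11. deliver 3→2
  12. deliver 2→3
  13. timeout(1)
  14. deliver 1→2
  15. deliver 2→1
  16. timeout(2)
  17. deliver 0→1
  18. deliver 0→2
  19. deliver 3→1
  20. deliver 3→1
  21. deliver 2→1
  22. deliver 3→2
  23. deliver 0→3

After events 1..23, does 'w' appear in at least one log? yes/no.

e1 timeout(3): 3[cand,t=1,-]
e2 deliver 3→1: 1[foll,t=1,-]
e3 deliver 1→3: ·
e4 deliver 3→0: 0[foll,t=1,-]
e5 deliver 0→3: 3[lead,t=1,-]
e6 deliver 3→2: 2[foll,t=1,-]
e7 deliver 2→3: ·
e8 propose(3,'w'): 3[lead,t=1,w]
e9 deliver 3→0: 0[foll,t=1,w]
e10 deliver 0→3: ·
e11 deliver 3→2: 2[foll,t=1,w]
e12 deliver 2→3: ·
e13 timeout(1): 1[cand,t=2,-]
e14 deliver 1→2: 2[foll,t=2,w]
e15 deliver 2→1: ·
e16 timeout(2): 2[cand,t=3,w]
e17 deliver 0→1: ·
e18 deliver 0→2: ·
e19 deliver 3→1: ·
e20 deliver 3→1: ·
e21 deliver 2→1: 1[foll,t=3,-]
e22 deliver 3→2: ·
e23 deliver 0→3: ·

yes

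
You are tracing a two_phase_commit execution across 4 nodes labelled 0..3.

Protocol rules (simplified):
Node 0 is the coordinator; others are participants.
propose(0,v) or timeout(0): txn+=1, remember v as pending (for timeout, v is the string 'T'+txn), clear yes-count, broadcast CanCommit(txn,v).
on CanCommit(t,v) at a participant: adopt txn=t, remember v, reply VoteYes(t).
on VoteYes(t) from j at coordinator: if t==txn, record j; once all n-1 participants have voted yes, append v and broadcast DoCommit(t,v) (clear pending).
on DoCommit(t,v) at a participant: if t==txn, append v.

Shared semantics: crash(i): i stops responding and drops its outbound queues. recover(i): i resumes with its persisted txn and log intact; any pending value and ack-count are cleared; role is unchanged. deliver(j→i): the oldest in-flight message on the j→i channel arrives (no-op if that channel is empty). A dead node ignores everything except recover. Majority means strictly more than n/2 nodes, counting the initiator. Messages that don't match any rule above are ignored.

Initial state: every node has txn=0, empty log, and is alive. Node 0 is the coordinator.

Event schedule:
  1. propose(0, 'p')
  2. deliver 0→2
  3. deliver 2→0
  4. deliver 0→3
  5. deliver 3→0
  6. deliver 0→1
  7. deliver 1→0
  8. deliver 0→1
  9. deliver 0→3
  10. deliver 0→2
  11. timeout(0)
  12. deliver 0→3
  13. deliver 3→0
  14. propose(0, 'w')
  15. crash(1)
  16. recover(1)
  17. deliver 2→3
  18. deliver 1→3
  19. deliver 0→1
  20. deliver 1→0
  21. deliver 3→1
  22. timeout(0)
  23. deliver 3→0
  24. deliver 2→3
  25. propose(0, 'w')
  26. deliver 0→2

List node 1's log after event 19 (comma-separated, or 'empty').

p

after 1 — propose(0,'p'): n0:coor/t1/[-]
after 2 — deliver 0→2: n2:part/t1/[-]
after 3 — deliver 2→0: ·
after 4 — deliver 0→3: n3:part/t1/[-]
after 5 — deliver 3→0: ·
after 6 — deliver 0→1: n1:part/t1/[-]
after 7 — deliver 1→0: n0:coor/t1/[p]
after 8 — deliver 0→1: n1:part/t1/[p]
after 9 — deliver 0→3: n3:part/t1/[p]
after 10 — deliver 0→2: n2:part/t1/[p]
after 11 — timeout(0): n0:coor/t2/[p]
after 12 — deliver 0→3: n3:part/t2/[p]
after 13 — deliver 3→0: ·
after 14 — propose(0,'w'): n0:coor/t3/[p]
after 15 — crash(1): n1:✗part/t1/[p]
after 16 — recover(1): n1:part/t1/[p]
after 17 — deliver 2→3: ·
after 18 — deliver 1→3: ·
after 19 — deliver 0→1: n1:part/t2/[p]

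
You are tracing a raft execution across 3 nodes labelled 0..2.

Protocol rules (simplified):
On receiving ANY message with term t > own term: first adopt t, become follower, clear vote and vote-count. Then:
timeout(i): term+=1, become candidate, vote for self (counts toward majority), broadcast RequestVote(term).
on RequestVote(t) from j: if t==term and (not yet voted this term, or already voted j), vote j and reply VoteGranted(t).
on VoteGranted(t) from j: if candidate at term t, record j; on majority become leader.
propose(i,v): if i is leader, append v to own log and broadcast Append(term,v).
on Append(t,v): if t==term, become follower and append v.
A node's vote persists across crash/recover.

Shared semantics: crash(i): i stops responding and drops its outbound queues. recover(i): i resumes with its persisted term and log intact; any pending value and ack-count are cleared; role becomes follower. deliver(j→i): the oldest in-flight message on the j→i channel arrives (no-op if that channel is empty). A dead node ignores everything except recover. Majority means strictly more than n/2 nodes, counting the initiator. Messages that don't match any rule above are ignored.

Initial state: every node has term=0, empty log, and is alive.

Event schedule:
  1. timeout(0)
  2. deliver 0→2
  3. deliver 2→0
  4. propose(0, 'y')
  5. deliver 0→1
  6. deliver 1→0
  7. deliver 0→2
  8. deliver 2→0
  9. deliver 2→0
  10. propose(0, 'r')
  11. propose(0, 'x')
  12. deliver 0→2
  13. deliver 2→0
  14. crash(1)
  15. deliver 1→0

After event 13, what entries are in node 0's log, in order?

after 1 — timeout(0): n0:cand/t1/[-]
after 2 — deliver 0→2: n2:foll/t1/[-]
after 3 — deliver 2→0: n0:lead/t1/[-]
after 4 — propose(0,'y'): n0:lead/t1/[y]
after 5 — deliver 0→1: n1:foll/t1/[-]
after 6 — deliver 1→0: ·
after 7 — deliver 0→2: n2:foll/t1/[y]
after 8 — deliver 2→0: ·
after 9 — deliver 2→0: ·
after 10 — propose(0,'r'): n0:lead/t1/[y,r]
after 11 — propose(0,'x'): n0:lead/t1/[y,r,x]
after 12 — deliver 0→2: n2:foll/t1/[y,r]
after 13 — deliver 2→0: ·

y,r,x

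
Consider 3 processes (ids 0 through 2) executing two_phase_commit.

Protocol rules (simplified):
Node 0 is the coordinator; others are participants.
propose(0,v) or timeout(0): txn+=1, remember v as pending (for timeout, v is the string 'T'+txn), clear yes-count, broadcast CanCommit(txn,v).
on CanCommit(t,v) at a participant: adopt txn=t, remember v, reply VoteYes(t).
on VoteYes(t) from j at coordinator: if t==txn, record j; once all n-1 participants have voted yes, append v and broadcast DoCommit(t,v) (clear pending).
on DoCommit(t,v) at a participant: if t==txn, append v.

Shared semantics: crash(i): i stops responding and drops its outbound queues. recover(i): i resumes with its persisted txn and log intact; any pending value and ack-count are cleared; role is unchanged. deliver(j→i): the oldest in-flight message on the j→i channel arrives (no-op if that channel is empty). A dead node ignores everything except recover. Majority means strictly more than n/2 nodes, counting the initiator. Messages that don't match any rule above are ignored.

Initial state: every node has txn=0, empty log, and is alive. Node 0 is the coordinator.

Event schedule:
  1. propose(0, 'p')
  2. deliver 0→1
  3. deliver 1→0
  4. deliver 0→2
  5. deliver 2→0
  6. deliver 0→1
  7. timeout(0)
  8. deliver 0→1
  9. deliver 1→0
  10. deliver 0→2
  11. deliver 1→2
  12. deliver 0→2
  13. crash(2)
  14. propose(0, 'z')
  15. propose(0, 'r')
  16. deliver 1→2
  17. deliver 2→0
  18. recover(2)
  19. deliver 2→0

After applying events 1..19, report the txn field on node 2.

after 1 — propose(0,'p'): n0:coor/t1/[-]
after 2 — deliver 0→1: n1:part/t1/[-]
after 3 — deliver 1→0: ·
after 4 — deliver 0→2: n2:part/t1/[-]
after 5 — deliver 2→0: n0:coor/t1/[p]
after 6 — deliver 0→1: n1:part/t1/[p]
after 7 — timeout(0): n0:coor/t2/[p]
after 8 — deliver 0→1: n1:part/t2/[p]
after 9 — deliver 1→0: ·
after 10 — deliver 0→2: n2:part/t1/[p]
after 11 — deliver 1→2: ·
after 12 — deliver 0→2: n2:part/t2/[p]
after 13 — crash(2): n2:✗part/t2/[p]
after 14 — propose(0,'z'): n0:coor/t3/[p]
after 15 — propose(0,'r'): n0:coor/t4/[p]
after 16 — deliver 1→2: ·
after 17 — deliver 2→0: ·
after 18 — recover(2): n2:part/t2/[p]
after 19 — deliver 2→0: ·

2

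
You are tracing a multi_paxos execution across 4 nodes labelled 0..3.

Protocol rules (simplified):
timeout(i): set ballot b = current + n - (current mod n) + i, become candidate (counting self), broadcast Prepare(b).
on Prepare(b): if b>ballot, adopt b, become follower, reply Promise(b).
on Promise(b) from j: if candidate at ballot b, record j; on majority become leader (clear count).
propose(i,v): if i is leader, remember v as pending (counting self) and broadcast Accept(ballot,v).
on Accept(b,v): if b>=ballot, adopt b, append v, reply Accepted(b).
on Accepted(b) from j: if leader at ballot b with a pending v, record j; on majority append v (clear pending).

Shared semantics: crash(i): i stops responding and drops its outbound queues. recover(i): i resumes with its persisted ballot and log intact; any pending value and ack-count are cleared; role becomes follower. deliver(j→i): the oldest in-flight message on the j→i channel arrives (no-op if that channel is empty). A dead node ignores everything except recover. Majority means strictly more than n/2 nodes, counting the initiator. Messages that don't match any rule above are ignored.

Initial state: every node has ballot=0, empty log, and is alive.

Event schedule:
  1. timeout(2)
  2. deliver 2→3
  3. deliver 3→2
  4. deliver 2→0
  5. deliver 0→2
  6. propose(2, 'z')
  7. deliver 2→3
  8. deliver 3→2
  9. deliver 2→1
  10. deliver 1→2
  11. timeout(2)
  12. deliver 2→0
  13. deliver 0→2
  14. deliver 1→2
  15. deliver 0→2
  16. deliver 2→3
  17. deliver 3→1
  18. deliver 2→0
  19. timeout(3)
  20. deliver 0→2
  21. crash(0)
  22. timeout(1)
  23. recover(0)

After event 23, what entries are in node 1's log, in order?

empty

1. timeout(2):  <2:cand b6 ->
2. deliver 2→3:  <3:foll b6 ->
3. deliver 3→2:  nop
4. deliver 2→0:  <0:foll b6 ->
5. deliver 0→2:  <2:lead b6 ->
6. propose(2,'z'):  nop
7. deliver 2→3:  <3:foll b6 z>
8. deliver 3→2:  nop
9. deliver 2→1:  <1:foll b6 ->
10. deliver 1→2:  nop
11. timeout(2):  <2:cand b10 ->
12. deliver 2→0:  <0:foll b6 z>
13. deliver 0→2:  nop
14. deliver 1→2:  nop
15. deliver 0→2:  nop
16. deliver 2→3:  <3:foll b10 z>
17. deliver 3→1:  nop
18. deliver 2→0:  <0:foll b10 z>
19. timeout(3):  <3:cand b15 z>
20. deliver 0→2:  nop
21. crash(0):  <0:✗foll b10 z>
22. timeout(1):  <1:cand b9 ->
23. recover(0):  <0:foll b10 z>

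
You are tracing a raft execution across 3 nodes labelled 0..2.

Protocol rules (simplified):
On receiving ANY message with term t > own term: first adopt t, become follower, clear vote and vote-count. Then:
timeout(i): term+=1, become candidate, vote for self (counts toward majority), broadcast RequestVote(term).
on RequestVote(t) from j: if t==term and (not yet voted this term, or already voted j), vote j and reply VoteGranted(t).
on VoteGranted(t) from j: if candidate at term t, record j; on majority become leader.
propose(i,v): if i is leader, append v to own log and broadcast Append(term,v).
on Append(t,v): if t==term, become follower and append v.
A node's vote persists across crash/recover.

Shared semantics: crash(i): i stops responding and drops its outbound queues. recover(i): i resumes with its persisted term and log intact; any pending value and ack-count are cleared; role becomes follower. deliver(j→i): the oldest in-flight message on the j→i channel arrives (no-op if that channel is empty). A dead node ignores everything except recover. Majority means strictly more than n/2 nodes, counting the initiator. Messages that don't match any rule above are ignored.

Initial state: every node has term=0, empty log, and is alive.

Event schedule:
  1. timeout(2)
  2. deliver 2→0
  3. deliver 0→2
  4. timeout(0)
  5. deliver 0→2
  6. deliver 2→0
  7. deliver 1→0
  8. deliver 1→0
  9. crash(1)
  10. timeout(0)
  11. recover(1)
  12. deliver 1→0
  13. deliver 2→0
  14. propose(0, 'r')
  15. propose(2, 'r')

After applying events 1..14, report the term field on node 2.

1. timeout(2):  <2:cand t1 ->
2. deliver 2→0:  <0:foll t1 ->
3. deliver 0→2:  <2:lead t1 ->
4. timeout(0):  <0:cand t2 ->
5. deliver 0→2:  <2:foll t2 ->
6. deliver 2→0:  <0:lead t2 ->
7. deliver 1→0:  nop
8. deliver 1→0:  nop
9. crash(1):  <1:✗foll t0 ->
10. timeout(0):  <0:cand t3 ->
11. recover(1):  <1:foll t0 ->
12. deliver 1→0:  nop
13. deliver 2→0:  nop
14. propose(0,'r'):  nop

2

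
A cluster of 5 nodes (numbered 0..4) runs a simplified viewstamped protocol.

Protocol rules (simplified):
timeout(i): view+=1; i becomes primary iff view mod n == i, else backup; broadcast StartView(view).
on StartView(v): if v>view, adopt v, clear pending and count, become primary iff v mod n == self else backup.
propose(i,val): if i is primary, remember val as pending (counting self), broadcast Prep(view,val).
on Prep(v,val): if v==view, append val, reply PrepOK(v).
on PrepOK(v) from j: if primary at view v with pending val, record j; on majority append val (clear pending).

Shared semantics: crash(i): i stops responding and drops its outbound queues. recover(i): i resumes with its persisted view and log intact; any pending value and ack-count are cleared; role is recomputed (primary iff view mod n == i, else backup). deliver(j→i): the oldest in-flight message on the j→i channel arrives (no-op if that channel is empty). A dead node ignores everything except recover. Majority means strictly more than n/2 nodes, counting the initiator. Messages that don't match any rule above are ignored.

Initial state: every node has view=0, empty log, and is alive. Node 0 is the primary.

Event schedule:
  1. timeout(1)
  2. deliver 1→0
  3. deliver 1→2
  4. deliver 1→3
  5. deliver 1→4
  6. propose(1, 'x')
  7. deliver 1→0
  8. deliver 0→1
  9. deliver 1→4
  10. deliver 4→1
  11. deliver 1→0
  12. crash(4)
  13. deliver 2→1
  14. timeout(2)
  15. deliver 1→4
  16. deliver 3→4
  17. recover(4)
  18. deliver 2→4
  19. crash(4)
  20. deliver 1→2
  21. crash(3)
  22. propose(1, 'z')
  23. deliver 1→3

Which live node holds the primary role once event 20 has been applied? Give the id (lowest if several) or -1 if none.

after 1 — timeout(1): n1:prim/v1/[-]
after 2 — deliver 1→0: n0:back/v1/[-]
after 3 — deliver 1→2: n2:back/v1/[-]
after 4 — deliver 1→3: n3:back/v1/[-]
after 5 — deliver 1→4: n4:back/v1/[-]
after 6 — propose(1,'x'): ·
after 7 — deliver 1→0: n0:back/v1/[x]
after 8 — deliver 0→1: ·
after 9 — deliver 1→4: n4:back/v1/[x]
after 10 — deliver 4→1: n1:prim/v1/[x]
after 11 — deliver 1→0: ·
after 12 — crash(4): n4:✗back/v1/[x]
after 13 — deliver 2→1: ·
after 14 — timeout(2): n2:prim/v2/[-]
after 15 — deliver 1→4: ·
after 16 — deliver 3→4: ·
after 17 — recover(4): n4:back/v1/[x]
after 18 — deliver 2→4: n4:back/v2/[x]
after 19 — crash(4): n4:✗back/v2/[x]
after 20 — deliver 1→2: ·

1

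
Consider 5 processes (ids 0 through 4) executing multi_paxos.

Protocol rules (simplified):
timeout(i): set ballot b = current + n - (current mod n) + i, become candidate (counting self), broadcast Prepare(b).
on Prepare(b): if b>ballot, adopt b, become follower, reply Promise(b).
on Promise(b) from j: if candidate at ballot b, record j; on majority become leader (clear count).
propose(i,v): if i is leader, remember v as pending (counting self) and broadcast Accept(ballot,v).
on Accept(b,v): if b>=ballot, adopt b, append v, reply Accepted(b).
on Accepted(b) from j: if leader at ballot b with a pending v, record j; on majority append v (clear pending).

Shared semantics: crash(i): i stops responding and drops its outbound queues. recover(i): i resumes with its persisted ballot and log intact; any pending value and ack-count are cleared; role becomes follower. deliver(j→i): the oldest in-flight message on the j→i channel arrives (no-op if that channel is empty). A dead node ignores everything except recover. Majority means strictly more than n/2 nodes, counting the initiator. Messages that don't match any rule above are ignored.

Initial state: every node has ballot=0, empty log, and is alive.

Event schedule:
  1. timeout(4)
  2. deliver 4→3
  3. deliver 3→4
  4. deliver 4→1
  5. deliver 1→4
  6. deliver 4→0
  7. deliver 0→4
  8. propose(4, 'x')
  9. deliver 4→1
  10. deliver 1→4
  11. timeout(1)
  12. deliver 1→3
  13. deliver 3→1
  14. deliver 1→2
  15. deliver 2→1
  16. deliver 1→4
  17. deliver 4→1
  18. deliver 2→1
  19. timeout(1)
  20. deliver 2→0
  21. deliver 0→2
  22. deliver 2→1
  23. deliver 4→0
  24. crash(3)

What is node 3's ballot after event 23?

step 1 timeout(4): 4={cand,b=9,log=-}
step 2 deliver 4→3: 3={foll,b=9,log=-}
step 3 deliver 3→4: —
step 4 deliver 4→1: 1={foll,b=9,log=-}
step 5 deliver 1→4: 4={lead,b=9,log=-}
step 6 deliver 4→0: 0={foll,b=9,log=-}
step 7 deliver 0→4: —
step 8 propose(4,'x'): —
step 9 deliver 4→1: 1={foll,b=9,log=x}
step 10 deliver 1→4: —
step 11 timeout(1): 1={cand,b=11,log=x}
step 12 deliver 1→3: 3={foll,b=11,log=-}
step 13 deliver 3→1: —
step 14 deliver 1→2: 2={foll,b=11,log=-}
step 15 deliver 2→1: 1={lead,b=11,log=x}
step 16 deliver 1→4: 4={foll,b=11,log=-}
step 17 deliver 4→1: —
step 18 deliver 2→1: —
step 19 timeout(1): 1={cand,b=16,log=x}
step 20 deliver 2→0: —
step 21 deliver 0→2: —
step 22 deliver 2→1: —
step 23 deliver 4→0: 0={foll,b=9,log=x}

11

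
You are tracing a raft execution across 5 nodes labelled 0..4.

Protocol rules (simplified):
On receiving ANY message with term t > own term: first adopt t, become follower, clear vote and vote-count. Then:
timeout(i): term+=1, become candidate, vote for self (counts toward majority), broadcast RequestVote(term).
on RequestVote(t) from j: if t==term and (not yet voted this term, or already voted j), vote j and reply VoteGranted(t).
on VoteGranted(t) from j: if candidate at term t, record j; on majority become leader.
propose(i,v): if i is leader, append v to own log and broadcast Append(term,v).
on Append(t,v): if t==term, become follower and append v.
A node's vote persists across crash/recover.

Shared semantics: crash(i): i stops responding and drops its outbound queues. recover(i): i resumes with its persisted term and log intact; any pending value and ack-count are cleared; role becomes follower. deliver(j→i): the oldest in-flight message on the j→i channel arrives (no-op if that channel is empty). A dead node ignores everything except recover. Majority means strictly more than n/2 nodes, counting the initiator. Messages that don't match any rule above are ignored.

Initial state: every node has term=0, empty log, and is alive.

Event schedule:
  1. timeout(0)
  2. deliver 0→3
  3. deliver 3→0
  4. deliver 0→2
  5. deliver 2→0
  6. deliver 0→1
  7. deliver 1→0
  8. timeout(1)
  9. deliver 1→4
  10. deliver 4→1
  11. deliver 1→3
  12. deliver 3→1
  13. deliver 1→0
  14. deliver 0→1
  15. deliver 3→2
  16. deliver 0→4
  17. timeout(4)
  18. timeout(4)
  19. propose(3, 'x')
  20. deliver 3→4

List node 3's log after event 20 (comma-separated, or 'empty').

empty

e1 timeout(0): 0[cand,t=1,-]
e2 deliver 0→3: 3[foll,t=1,-]
e3 deliver 3→0: ·
e4 deliver 0→2: 2[foll,t=1,-]
e5 deliver 2→0: 0[lead,t=1,-]
e6 deliver 0→1: 1[foll,t=1,-]
e7 deliver 1→0: ·
e8 timeout(1): 1[cand,t=2,-]
e9 deliver 1→4: 4[foll,t=2,-]
e10 deliver 4→1: ·
e11 deliver 1→3: 3[foll,t=2,-]
e12 deliver 3→1: 1[lead,t=2,-]
e13 deliver 1→0: 0[foll,t=2,-]
e14 deliver 0→1: ·
e15 deliver 3→2: ·
e16 deliver 0→4: ·
e17 timeout(4): 4[cand,t=3,-]
e18 timeout(4): 4[cand,t=4,-]
e19 propose(3,'x'): ·
e20 deliver 3→4: ·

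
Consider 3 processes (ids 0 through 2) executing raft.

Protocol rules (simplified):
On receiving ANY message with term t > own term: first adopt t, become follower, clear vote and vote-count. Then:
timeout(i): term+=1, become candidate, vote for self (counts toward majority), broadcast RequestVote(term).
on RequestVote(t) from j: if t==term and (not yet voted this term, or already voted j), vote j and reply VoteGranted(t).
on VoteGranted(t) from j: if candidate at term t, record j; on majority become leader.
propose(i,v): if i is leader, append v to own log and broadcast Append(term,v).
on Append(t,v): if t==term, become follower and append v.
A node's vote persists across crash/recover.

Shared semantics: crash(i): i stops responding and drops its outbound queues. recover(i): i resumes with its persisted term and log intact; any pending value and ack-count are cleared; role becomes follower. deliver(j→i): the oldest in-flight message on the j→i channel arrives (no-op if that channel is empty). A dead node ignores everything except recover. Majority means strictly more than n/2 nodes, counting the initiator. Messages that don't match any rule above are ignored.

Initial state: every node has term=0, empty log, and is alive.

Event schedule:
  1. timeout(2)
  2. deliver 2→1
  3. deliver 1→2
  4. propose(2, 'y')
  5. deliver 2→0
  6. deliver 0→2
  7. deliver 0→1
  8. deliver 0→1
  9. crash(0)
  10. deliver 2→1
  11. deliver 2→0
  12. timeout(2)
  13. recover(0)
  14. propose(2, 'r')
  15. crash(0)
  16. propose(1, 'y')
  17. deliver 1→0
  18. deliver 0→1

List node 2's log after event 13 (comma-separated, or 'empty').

y

1. timeout(2):  <2:cand t1 ->
2. deliver 2→1:  <1:foll t1 ->
3. deliver 1→2:  <2:lead t1 ->
4. propose(2,'y'):  <2:lead t1 y>
5. deliver 2→0:  <0:foll t1 ->
6. deliver 0→2:  nop
7. deliver 0→1:  nop
8. deliver 0→1:  nop
9. crash(0):  <0:✗foll t1 ->
10. deliver 2→1:  <1:foll t1 y>
11. deliver 2→0:  nop
12. timeout(2):  <2:cand t2 y>
13. recover(0):  <0:foll t1 ->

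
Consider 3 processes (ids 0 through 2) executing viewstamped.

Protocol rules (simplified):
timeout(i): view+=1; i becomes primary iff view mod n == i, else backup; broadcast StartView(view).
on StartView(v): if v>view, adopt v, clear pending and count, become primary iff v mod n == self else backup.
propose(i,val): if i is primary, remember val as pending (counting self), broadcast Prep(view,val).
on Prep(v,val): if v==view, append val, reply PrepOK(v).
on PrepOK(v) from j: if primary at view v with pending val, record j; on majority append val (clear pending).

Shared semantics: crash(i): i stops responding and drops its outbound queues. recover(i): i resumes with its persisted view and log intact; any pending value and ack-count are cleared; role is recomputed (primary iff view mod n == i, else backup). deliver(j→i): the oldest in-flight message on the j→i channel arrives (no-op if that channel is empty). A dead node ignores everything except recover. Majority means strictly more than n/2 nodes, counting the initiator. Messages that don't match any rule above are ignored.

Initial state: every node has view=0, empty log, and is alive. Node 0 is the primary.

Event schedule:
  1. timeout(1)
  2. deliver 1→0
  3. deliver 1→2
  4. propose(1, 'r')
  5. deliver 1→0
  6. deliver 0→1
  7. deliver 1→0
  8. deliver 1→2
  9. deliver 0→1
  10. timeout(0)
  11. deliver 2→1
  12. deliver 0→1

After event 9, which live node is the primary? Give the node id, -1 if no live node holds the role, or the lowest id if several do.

e1 timeout(1): 1[prim,v=1,-]
e2 deliver 1→0: 0[back,v=1,-]
e3 deliver 1→2: 2[back,v=1,-]
e4 propose(1,'r'): ·
e5 deliver 1→0: 0[back,v=1,r]
e6 deliver 0→1: 1[prim,v=1,r]
e7 deliver 1→0: ·
e8 deliver 1→2: 2[back,v=1,r]
e9 deliver 0→1: ·

1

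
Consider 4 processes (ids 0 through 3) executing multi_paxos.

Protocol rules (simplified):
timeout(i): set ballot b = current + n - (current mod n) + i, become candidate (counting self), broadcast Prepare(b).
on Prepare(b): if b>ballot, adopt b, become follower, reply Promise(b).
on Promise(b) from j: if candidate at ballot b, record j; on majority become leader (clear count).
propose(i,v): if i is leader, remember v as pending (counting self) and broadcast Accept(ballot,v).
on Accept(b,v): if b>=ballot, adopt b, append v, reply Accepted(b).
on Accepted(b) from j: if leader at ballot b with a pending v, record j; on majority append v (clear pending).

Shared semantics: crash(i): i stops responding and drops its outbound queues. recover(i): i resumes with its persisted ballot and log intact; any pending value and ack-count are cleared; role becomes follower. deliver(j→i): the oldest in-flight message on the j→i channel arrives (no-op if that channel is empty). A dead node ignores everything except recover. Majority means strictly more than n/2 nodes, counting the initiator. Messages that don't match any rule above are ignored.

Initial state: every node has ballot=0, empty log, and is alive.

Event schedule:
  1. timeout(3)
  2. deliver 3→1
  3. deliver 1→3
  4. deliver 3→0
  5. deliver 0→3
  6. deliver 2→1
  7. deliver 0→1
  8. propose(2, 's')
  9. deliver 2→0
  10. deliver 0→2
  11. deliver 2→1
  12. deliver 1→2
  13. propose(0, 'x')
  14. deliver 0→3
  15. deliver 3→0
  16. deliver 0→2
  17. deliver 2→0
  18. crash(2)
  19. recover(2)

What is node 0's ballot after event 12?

after 1 — timeout(3): n3:cand/b7/[-]
after 2 — deliver 3→1: n1:foll/b7/[-]
after 3 — deliver 1→3: ·
after 4 — deliver 3→0: n0:foll/b7/[-]
after 5 — deliver 0→3: n3:lead/b7/[-]
after 6 — deliver 2→1: ·
after 7 — deliver 0→1: ·
after 8 — propose(2,'s'): ·
after 9 — deliver 2→0: ·
after 10 — deliver 0→2: ·
after 11 — deliver 2→1: ·
after 12 — deliver 1→2: ·

7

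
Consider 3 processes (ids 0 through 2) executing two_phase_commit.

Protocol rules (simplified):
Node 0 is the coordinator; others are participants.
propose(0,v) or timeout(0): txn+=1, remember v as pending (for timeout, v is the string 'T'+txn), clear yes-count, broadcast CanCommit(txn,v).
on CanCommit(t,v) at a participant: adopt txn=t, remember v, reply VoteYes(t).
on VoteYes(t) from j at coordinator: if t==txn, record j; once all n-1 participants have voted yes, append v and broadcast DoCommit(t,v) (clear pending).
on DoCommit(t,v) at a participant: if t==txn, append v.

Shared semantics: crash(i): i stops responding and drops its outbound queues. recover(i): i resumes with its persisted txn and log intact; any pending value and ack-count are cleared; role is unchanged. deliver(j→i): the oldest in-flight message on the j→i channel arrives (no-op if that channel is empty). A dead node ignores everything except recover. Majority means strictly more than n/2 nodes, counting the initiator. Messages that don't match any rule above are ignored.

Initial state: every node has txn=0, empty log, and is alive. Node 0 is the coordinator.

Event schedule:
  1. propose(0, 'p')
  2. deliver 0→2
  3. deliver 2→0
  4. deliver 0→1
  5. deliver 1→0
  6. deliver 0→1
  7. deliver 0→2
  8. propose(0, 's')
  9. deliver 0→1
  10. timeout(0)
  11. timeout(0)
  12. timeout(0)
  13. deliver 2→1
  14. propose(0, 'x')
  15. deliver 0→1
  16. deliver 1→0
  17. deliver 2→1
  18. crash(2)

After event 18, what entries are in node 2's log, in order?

p

after 1 — propose(0,'p'): n0:coor/t1/[-]
after 2 — deliver 0→2: n2:part/t1/[-]
after 3 — deliver 2→0: ·
after 4 — deliver 0→1: n1:part/t1/[-]
after 5 — deliver 1→0: n0:coor/t1/[p]
after 6 — deliver 0→1: n1:part/t1/[p]
after 7 — deliver 0→2: n2:part/t1/[p]
after 8 — propose(0,'s'): n0:coor/t2/[p]
after 9 — deliver 0→1: n1:part/t2/[p]
after 10 — timeout(0): n0:coor/t3/[p]
after 11 — timeout(0): n0:coor/t4/[p]
after 12 — timeout(0): n0:coor/t5/[p]
after 13 — deliver 2→1: ·
after 14 — propose(0,'x'): n0:coor/t6/[p]
after 15 — deliver 0→1: n1:part/t3/[p]
after 16 — deliver 1→0: ·
after 17 — deliver 2→1: ·
after 18 — crash(2): n2:✗part/t1/[p]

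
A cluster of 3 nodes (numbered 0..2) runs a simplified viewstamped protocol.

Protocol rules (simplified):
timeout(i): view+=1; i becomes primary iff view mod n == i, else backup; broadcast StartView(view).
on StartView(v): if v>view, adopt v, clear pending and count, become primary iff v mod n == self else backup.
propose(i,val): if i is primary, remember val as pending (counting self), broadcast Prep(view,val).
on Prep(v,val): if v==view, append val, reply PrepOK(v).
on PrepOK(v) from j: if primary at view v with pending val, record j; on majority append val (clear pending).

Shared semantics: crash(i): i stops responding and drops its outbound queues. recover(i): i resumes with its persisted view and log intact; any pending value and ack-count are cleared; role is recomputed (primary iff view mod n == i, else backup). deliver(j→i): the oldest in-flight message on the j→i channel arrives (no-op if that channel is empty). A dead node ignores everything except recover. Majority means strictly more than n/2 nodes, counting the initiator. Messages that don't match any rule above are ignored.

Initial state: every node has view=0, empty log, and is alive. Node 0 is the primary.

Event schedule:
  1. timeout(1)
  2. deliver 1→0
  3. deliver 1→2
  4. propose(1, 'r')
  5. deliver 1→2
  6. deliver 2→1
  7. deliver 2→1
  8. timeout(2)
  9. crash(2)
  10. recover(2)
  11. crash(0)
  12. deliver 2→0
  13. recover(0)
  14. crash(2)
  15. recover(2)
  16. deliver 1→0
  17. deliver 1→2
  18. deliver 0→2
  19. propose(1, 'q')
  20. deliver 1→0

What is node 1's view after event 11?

1

after 1 — timeout(1): n1:prim/v1/[-]
after 2 — deliver 1→0: n0:back/v1/[-]
after 3 — deliver 1→2: n2:back/v1/[-]
after 4 — propose(1,'r'): ·
after 5 — deliver 1→2: n2:back/v1/[r]
after 6 — deliver 2→1: n1:prim/v1/[r]
after 7 — deliver 2→1: ·
after 8 — timeout(2): n2:prim/v2/[r]
after 9 — crash(2): n2:✗prim/v2/[r]
after 10 — recover(2): n2:prim/v2/[r]
after 11 — crash(0): n0:✗back/v1/[-]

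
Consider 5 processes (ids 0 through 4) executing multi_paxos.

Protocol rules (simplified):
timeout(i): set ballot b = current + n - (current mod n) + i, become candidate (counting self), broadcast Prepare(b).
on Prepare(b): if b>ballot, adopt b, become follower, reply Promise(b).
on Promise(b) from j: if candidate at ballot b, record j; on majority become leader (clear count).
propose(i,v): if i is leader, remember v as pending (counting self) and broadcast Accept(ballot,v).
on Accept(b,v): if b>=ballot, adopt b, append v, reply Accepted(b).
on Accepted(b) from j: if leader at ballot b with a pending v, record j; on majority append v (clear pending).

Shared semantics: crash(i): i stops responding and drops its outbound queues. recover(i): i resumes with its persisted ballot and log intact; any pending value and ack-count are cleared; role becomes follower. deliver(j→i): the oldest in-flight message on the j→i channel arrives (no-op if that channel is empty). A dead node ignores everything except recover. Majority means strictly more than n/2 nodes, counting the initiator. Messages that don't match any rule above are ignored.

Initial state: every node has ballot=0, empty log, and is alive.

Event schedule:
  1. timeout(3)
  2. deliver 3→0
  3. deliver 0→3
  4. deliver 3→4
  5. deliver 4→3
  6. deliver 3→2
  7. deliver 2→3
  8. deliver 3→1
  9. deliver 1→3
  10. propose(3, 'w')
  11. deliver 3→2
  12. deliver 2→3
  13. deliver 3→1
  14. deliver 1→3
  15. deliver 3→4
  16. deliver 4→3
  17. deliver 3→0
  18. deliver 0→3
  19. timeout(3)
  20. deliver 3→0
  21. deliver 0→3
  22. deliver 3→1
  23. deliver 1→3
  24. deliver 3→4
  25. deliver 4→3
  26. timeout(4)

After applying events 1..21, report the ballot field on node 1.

1. timeout(3):  <3:cand b8 ->
2. deliver 3→0:  <0:foll b8 ->
3. deliver 0→3:  nop
4. deliver 3→4:  <4:foll b8 ->
5. deliver 4→3:  <3:lead b8 ->
6. deliver 3→2:  <2:foll b8 ->
7. deliver 2→3:  nop
8. deliver 3→1:  <1:foll b8 ->
9. deliver 1→3:  nop
10. propose(3,'w'):  nop
11. deliver 3→2:  <2:foll b8 w>
12. deliver 2→3:  nop
13. deliver 3→1:  <1:foll b8 w>
14. deliver 1→3:  <3:lead b8 w>
15. deliver 3→4:  <4:foll b8 w>
16. deliver 4→3:  nop
17. deliver 3→0:  <0:foll b8 w>
18. deliver 0→3:  nop
19. timeout(3):  <3:cand b13 w>
20. deliver 3→0:  <0:foll b13 w>
21. deliver 0→3:  nop

8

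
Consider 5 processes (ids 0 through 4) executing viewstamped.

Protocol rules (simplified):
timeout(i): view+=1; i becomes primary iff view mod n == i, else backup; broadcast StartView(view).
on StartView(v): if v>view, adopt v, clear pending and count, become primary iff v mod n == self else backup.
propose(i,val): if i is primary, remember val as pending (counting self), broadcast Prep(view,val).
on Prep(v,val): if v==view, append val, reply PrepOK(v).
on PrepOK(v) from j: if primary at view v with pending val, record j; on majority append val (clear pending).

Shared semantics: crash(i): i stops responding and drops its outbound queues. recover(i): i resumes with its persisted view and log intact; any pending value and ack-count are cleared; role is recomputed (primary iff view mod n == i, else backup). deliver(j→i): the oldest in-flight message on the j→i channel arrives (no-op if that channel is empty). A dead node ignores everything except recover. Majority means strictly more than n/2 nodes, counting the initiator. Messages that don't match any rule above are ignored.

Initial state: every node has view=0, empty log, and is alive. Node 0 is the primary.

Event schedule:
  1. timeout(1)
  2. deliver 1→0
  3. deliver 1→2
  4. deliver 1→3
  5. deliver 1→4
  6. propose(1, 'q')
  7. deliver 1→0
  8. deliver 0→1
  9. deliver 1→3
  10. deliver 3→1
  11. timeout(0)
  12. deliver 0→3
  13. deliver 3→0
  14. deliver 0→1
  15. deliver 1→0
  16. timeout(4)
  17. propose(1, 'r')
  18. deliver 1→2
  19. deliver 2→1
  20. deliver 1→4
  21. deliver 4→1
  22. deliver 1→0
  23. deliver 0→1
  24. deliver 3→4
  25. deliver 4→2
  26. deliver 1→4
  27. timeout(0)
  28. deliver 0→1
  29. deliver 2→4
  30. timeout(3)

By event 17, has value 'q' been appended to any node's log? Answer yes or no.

yes

1. timeout(1):  <1:prim v1 ->
2. deliver 1→0:  <0:back v1 ->
3. deliver 1→2:  <2:back v1 ->
4. deliver 1→3:  <3:back v1 ->
5. deliver 1→4:  <4:back v1 ->
6. propose(1,'q'):  nop
7. deliver 1→0:  <0:back v1 q>
8. deliver 0→1:  nop
9. deliver 1→3:  <3:back v1 q>
10. deliver 3→1:  <1:prim v1 q>
11. timeout(0):  <0:back v2 q>
12. deliver 0→3:  <3:back v2 q>
13. deliver 3→0:  nop
14. deliver 0→1:  <1:back v2 q>
15. deliver 1→0:  nop
16. timeout(4):  <4:back v2 ->
17. propose(1,'r'):  nop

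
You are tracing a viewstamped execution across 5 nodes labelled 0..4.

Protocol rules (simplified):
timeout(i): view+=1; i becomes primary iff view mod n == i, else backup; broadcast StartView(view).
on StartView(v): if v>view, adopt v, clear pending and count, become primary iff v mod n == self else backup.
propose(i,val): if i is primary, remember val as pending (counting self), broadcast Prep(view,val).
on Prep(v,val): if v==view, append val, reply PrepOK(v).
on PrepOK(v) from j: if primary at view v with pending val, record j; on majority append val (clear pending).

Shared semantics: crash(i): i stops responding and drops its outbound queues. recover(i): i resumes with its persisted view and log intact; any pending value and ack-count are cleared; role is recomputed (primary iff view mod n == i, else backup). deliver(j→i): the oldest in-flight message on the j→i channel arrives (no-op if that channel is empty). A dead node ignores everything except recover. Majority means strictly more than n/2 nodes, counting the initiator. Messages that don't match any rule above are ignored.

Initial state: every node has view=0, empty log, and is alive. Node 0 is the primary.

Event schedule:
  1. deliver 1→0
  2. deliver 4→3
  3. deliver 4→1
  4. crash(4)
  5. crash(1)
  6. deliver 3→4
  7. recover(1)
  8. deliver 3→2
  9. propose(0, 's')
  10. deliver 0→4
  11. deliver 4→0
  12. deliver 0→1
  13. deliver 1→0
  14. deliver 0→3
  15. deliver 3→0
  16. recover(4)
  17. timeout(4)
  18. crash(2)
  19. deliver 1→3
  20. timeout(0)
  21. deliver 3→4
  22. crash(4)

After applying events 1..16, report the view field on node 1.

0

1. deliver 1→0:  nop
2. deliver 4→3:  nop
3. deliver 4→1:  nop
4. crash(4):  <4:✗back v0 ->
5. crash(1):  <1:✗back v0 ->
6. deliver 3→4:  nop
7. recover(1):  <1:back v0 ->
8. deliver 3→2:  nop
9. propose(0,'s'):  nop
10. deliver 0→4:  nop
11. deliver 4→0:  nop
12. deliver 0→1:  <1:back v0 s>
13. deliver 1→0:  nop
14. deliver 0→3:  <3:back v0 s>
15. deliver 3→0:  <0:prim v0 s>
16. recover(4):  <4:back v0 ->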